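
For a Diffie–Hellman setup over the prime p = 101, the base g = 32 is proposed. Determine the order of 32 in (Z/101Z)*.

20

The order of 32 must divide φ(101) = 101 − 1 = 100 = 2^2 · 5^2.
Divisors of 100: 1, 2, 4, 5, 10, 20, 25, 50, 100.
Test each divisor d:
32^1 ≡ 32 (mod 101)
32^2 ≡ 14 (mod 101)
32^4 ≡ 95 (mod 101)
32^5 ≡ 10 (mod 101)
32^10 ≡ 100 (mod 101)
32^20 ≡ 1 (mod 101) ✓
So ord_101(32) = 20.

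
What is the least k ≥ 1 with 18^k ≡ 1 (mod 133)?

6

ord(18) | φ(133) = φ(7·19) = (7−1)·(19−1) = 6·18 = 108 = 2^2 · 3^3.
Divisors of 108: 1, 2, 3, 4, 6, 9, 12, 18, 27, 36, 54, 108.
Compute 18^d (mod 133) for the divisors d until we hit 1:
18^1 ≡ 18 (mod 133)
18^2 ≡ 58 (mod 133)
18^3 ≡ 113 (mod 133)
18^4 ≡ 39 (mod 133)
18^6 ≡ 1 (mod 133) ✓
Therefore the multiplicative order of 18 modulo 133 is 6.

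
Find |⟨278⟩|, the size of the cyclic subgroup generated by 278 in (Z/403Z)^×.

Since 278 ∈ (Z/403Z)^×, its order divides φ(403) = φ(13·31) = (13−1)·(31−1) = 12·30 = 360 = 2^3 · 3^2 · 5.
Divisors of 360: 1, 2, 3, 4, 5, 6, 8, 9, 10, 12, 15, 18, 20, 24, 30, 36, 40, 45, 60, 72, 90, 120, 180, 360.
Test each divisor d:
278^1 ≡ 278
278^2 ≡ 311
278^3 ≡ 216
278^4 ≡ 1
Hence ord(278) = 4.

4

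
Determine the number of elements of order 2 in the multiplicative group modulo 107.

1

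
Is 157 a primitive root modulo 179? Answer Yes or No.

Yes

φ(179) = 179 − 1 = 178 = 2 · 89.
157 is a primitive root mod 179 iff 157^(φ(179)/q) ≢ 1 for every prime q | φ(179), i.e. q ∈ {2, 89}.
157^89 ≡ 178 (mod 179)  [q = 2: ≢ 1 ✓]
157^2 ≡ 126 (mod 179)  [q = 89: ≢ 1 ✓]
None equal 1, so ord_179(157) = 178: 157 is a primitive root.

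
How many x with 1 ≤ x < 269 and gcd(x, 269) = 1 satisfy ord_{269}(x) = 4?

φ(269) = 269 − 1 = 268 = 2^2 · 67.
In a cyclic group of order 268, there are φ(d) elements of order d for each divisor d of 268, and zero for non-divisors.
4 = 2^2 divides 268, and φ(4) = 2.

2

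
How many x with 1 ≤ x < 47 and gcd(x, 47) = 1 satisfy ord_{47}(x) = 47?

0

φ(47) = 47 − 1 = 46 = 2 · 23.
In a cyclic group of order 46, there are φ(d) elements of order d for each divisor d of 46, and zero for non-divisors.
47 does not divide 46, so no element of (Z/47Z)^× has order 47.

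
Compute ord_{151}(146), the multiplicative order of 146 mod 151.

ord(146) | φ(151) = 151 − 1 = 150 = 2 · 3 · 5^2.
Divisors of 150: 1, 2, 3, 5, 6, 10, 15, 25, 30, 50, 75, 150.
Test each divisor d:
146^1 ≡ 146
146^2 ≡ 25
146^3 ≡ 26
146^5 ≡ 46
146^6 ≡ 72
146^10 ≡ 2
146^15 ≡ 92
146^25 ≡ 33
146^30 ≡ 8
146^50 ≡ 32
146^75 ≡ 150
146^150 ≡ 1
Therefore the multiplicative order of 146 modulo 151 is 150.

150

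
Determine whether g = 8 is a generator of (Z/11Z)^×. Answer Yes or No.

Yes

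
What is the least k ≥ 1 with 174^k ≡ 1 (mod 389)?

ord(174) | φ(389) = 389 − 1 = 388 = 2^2 · 97.
Divisors of 388: 1, 2, 4, 97, 194, 388.
Test each divisor d:
174^1 ≡ 174
174^2 ≡ 323
174^4 ≡ 77
174^97 ≡ 274
174^194 ≡ 388
174^388 ≡ 1
So ord_389(174) = 388.

388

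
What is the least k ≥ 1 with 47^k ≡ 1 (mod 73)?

72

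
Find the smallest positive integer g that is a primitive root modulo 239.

7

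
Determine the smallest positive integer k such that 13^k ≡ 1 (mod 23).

11

By Lagrange's theorem, ord_23(13) divides φ(23) = 23 − 1 = 22 = 2 · 11.
Divisors of 22: 1, 2, 11, 22.
Check 13^d mod 23 for each divisor in increasing order:
13^1 ≡ 13 (mod 23)
13^2 ≡ 8 (mod 23)
13^11 ≡ 1 (mod 23) ✓
So ord_23(13) = 11.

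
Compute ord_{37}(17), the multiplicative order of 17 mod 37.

Since 17 ∈ (Z/37Z)^×, its order divides φ(37) = 37 − 1 = 36 = 2^2 · 3^2.
Divisors of 36: 1, 2, 3, 4, 6, 9, 12, 18, 36.
Compute 17^d (mod 37) for the divisors d until we hit 1:
17^1 ≡ 17 (mod 37)
17^2 ≡ 30 (mod 37)
17^3 ≡ 29 (mod 37)
17^4 ≡ 12 (mod 37)
17^6 ≡ 27 (mod 37)
17^9 ≡ 6 (mod 37)
17^12 ≡ 26 (mod 37)
17^18 ≡ 36 (mod 37)
17^36 ≡ 1 (mod 37) ✓
Hence ord(17) = 36.

36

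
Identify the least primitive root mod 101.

φ(101) = 101 − 1 = 100 = 2^2 · 5^2.
g is a primitive root iff g^(100/q) ≢ 1 (mod 101) for each prime q ∈ {2, 5}.
g = 2: 2^50 ≡ 100; 2^20 ≡ 95 — none is 1, so 2 is a primitive root.
So 2 is the smallest generator of (Z/101Z)^×.

2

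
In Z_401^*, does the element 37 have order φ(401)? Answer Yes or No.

Yes

φ(401) = 401 − 1 = 400 = 2^4 · 5^2.
37 is a primitive root mod 401 iff 37^(φ(401)/q) ≢ 1 for every prime q | φ(401), i.e. q ∈ {2, 5}.
37^200 ≡ 400 (mod 401)  [q = 2: ≢ 1 ✓]
37^80 ≡ 318 (mod 401)  [q = 5: ≢ 1 ✓]
None equal 1, so ord_401(37) = 400: 37 is a primitive root.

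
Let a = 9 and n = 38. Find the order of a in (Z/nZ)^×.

The order of 9 must divide φ(38) = φ(2)·φ(19) = 1·18 = 18 = 2 · 3^2.
Divisors of 18: 1, 2, 3, 6, 9, 18.
Test each divisor d:
9^1 ≡ 9 (mod 38)
9^2 ≡ 5 (mod 38)
9^3 ≡ 7 (mod 38)
9^6 ≡ 11 (mod 38)
9^9 ≡ 1 (mod 38) ✓
Therefore the multiplicative order of 9 modulo 38 is 9.

9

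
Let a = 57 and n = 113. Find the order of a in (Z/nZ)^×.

The order of 57 must divide φ(113) = 113 − 1 = 112 = 2^4 · 7.
Divisors of 112: 1, 2, 4, 7, 8, 14, 16, 28, 56, 112.
Compute 57^d (mod 113) for the divisors d until we hit 1:
57^1 ≡ 57 (mod 113)
57^2 ≡ 85 (mod 113)
57^4 ≡ 106 (mod 113)
57^7 ≡ 98 (mod 113)
57^8 ≡ 49 (mod 113)
57^14 ≡ 112 (mod 113)
57^16 ≡ 28 (mod 113)
57^28 ≡ 1 (mod 113) ✓
The smallest such exponent is 28, so the order of 57 is 28.

28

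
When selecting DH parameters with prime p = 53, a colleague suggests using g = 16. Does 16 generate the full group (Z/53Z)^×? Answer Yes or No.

No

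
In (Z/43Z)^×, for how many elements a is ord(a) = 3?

φ(43) = 43 − 1 = 42 = 2 · 3 · 7.
Since (Z/43Z)^× is cyclic of order 42, the number of elements of order d is φ(d) when d | 42 and 0 otherwise.
3 | 42, and φ(3) = 3 − 1 = 2.

2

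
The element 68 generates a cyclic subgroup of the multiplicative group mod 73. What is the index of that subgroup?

1

The order of 68 must divide φ(73) = 73 − 1 = 72 = 2^3 · 3^2.
Divisors of 72: 1, 2, 3, 4, 6, 8, 9, 12, 18, 24, 36, 72.
Evaluate successive powers at the divisors of 72:
68^1 ≡ 68 (mod 73)
68^2 ≡ 25 (mod 73)
68^3 ≡ 21 (mod 73)
68^4 ≡ 41 (mod 73)
68^6 ≡ 3 (mod 73)
68^8 ≡ 2 (mod 73)
68^9 ≡ 63 (mod 73)
68^12 ≡ 9 (mod 73)
68^18 ≡ 27 (mod 73)
68^24 ≡ 8 (mod 73)
68^36 ≡ 72 (mod 73)
68^72 ≡ 1 (mod 73) ✓
Thus |⟨68⟩| = ord(68) = 72.
Index = |(Z/73Z)^×| / |⟨68⟩| = 72 / 72 = 1.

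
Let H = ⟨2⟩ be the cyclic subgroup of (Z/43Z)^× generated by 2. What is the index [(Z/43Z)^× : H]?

3

ord(2) | φ(43) = 43 − 1 = 42 = 2 · 3 · 7.
Divisors of 42: 1, 2, 3, 6, 7, 14, 21, 42.
Check 2^d mod 43 for each divisor in increasing order:
2^1 ≡ 2 (mod 43)
2^2 ≡ 4 (mod 43)
2^3 ≡ 8 (mod 43)
2^6 ≡ 21 (mod 43)
2^7 ≡ 42 (mod 43)
2^14 ≡ 1 (mod 43) ✓
Thus |⟨2⟩| = ord(2) = 14.
The index is φ(43) / ord(2) = 42 / 14 = 3.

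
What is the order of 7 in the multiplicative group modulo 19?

3

ord(7) | φ(19) = 19 − 1 = 18 = 2 · 3^2.
Divisors of 18: 1, 2, 3, 6, 9, 18.
Test each divisor d:
7^1 ≡ 7 (mod 19)
7^2 ≡ 11 (mod 19)
7^3 ≡ 1 (mod 19) ✓
So ord_19(7) = 3.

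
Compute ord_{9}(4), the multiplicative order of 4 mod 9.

ord(4) | φ(9) = φ(3^2) = 3·(3−1) = 6 = 2 · 3.
Divisors of 6: 1, 2, 3, 6.
Compute 4^d (mod 9) for the divisors d until we hit 1:
4^1 ≡ 4 (mod 9)
4^2 ≡ 7 (mod 9)
4^3 ≡ 1 (mod 9) ✓
Therefore the multiplicative order of 4 modulo 9 is 3.

3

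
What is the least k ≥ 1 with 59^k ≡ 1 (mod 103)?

51

ord(59) | φ(103) = 103 − 1 = 102 = 2 · 3 · 17.
Divisors of 102: 1, 2, 3, 6, 17, 34, 51, 102.
Compute 59^d (mod 103) for the divisors d until we hit 1:
59^1 ≡ 59
59^2 ≡ 82
59^3 ≡ 100
59^6 ≡ 9
59^17 ≡ 56
59^34 ≡ 46
59^51 ≡ 1
So ord_103(59) = 51.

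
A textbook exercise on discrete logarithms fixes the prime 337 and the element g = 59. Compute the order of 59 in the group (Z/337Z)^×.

The order of 59 must divide φ(337) = 337 − 1 = 336 = 2^4 · 3 · 7.
Divisors of 336: 1, 2, 3, 4, 6, 7, 8, 12, 14, 16, 21, 24, 28, 42, 48, 56, 84, 112, 168, 336.
Compute 59^d (mod 337) for the divisors d until we hit 1:
59^1 ≡ 59 (mod 337)
59^2 ≡ 111 (mod 337)
59^3 ≡ 146 (mod 337)
59^4 ≡ 189 (mod 337)
59^6 ≡ 85 (mod 337)
59^7 ≡ 297 (mod 337)
59^8 ≡ 336 (mod 337)
59^12 ≡ 148 (mod 337)
59^14 ≡ 252 (mod 337)
59^16 ≡ 1 (mod 337) ✓
Hence ord(59) = 16.

16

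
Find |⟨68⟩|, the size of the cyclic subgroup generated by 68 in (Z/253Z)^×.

By Lagrange's theorem, ord_253(68) divides φ(253) = φ(11·23) = (11−1)·(23−1) = 10·22 = 220 = 2^2 · 5 · 11.
Divisors of 220: 1, 2, 4, 5, 10, 11, 20, 22, 44, 55, 110, 220.
Compute 68^d (mod 253) for the divisors d until we hit 1:
68^1 ≡ 68 (mod 253)
68^2 ≡ 70 (mod 253)
68^4 ≡ 93 (mod 253)
68^5 ≡ 252 (mod 253)
68^10 ≡ 1 (mod 253) ✓
So ord_253(68) = 10.

10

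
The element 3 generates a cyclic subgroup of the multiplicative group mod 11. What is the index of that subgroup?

ord(3) | φ(11) = 11 − 1 = 10 = 2 · 5.
Divisors of 10: 1, 2, 5, 10.
Evaluate successive powers at the divisors of 10:
3^1 ≡ 3 (mod 11)
3^2 ≡ 9 (mod 11)
3^5 ≡ 1 (mod 11) ✓
The order of 3 is 5, so the subgroup it generates has 5 elements.
The index is φ(11) / ord(3) = 10 / 5 = 2.

2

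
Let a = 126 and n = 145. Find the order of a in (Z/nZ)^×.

By Lagrange's theorem, ord_145(126) divides φ(145) = φ(5·29) = (5−1)·(29−1) = 4·28 = 112 = 2^4 · 7.
Divisors of 112: 1, 2, 4, 7, 8, 14, 16, 28, 56, 112.
Check 126^d mod 145 for each divisor in increasing order:
126^1 ≡ 126
126^2 ≡ 71
126^4 ≡ 111
126^7 ≡ 46
126^8 ≡ 141
126^14 ≡ 86
126^16 ≡ 16
126^28 ≡ 1
The smallest such exponent is 28, so the order of 126 is 28.

28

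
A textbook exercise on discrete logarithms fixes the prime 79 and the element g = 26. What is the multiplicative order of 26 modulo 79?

ord(26) | φ(79) = 79 − 1 = 78 = 2 · 3 · 13.
Divisors of 78: 1, 2, 3, 6, 13, 26, 39, 78.
Evaluate successive powers at the divisors of 78:
26^1 ≡ 26 (mod 79)
26^2 ≡ 44 (mod 79)
26^3 ≡ 38 (mod 79)
26^6 ≡ 22 (mod 79)
26^13 ≡ 23 (mod 79)
26^26 ≡ 55 (mod 79)
26^39 ≡ 1 (mod 79) ✓
So ord_79(26) = 39.

39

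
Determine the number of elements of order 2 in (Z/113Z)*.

1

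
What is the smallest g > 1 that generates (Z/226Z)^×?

3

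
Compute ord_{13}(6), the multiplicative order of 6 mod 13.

Since 6 ∈ (Z/13Z)^×, its order divides φ(13) = 13 − 1 = 12 = 2^2 · 3.
Divisors of 12: 1, 2, 3, 4, 6, 12.
Test each divisor d:
6^1 ≡ 6 (mod 13)
6^2 ≡ 10 (mod 13)
6^3 ≡ 8 (mod 13)
6^4 ≡ 9 (mod 13)
6^6 ≡ 12 (mod 13)
6^12 ≡ 1 (mod 13) ✓
So ord_13(6) = 12.

12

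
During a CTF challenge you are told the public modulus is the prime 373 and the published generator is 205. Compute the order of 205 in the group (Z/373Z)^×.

372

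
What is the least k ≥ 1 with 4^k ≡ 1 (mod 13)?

6

ord(4) | φ(13) = 13 − 1 = 12 = 2^2 · 3.
Divisors of 12: 1, 2, 3, 4, 6, 12.
Test each divisor d:
4^1 ≡ 4 (mod 13)
4^2 ≡ 3 (mod 13)
4^3 ≡ 12 (mod 13)
4^4 ≡ 9 (mod 13)
4^6 ≡ 1 (mod 13) ✓
Hence ord(4) = 6.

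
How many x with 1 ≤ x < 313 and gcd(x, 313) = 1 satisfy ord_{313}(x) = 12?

φ(313) = 313 − 1 = 312 = 2^3 · 3 · 13.
In a cyclic group of order 312, there are φ(d) elements of order d for each divisor d of 312, and zero for non-divisors.
12 = 2^2 · 3 divides 312, and φ(12) = 4.

4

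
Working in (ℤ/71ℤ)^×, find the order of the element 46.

ord(46) | φ(71) = 71 − 1 = 70 = 2 · 5 · 7.
Divisors of 70: 1, 2, 5, 7, 10, 14, 35, 70.
Test each divisor d:
46^1 ≡ 46
46^2 ≡ 57
46^5 ≡ 70
46^7 ≡ 14
46^10 ≡ 1
The smallest such exponent is 10, so the order of 46 is 10.

10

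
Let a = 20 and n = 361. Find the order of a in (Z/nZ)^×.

ord(20) | φ(361) = φ(19^2) = 19·(19−1) = 342 = 2 · 3^2 · 19.
Divisors of 342: 1, 2, 3, 6, 9, 18, 19, 38, 57, 114, 171, 342.
Check 20^d mod 361 for each divisor in increasing order:
20^1 ≡ 20
20^2 ≡ 39
20^3 ≡ 58
20^6 ≡ 115
20^9 ≡ 172
20^18 ≡ 343
20^19 ≡ 1
The smallest such exponent is 19, so the order of 20 is 19.

19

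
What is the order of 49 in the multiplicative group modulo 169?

78

The order of 49 must divide φ(169) = φ(13^2) = 13·(13−1) = 156 = 2^2 · 3 · 13.
Divisors of 156: 1, 2, 3, 4, 6, 12, 13, 26, 39, 52, 78, 156.
Check 49^d mod 169 for each divisor in increasing order:
49^1 ≡ 49
49^2 ≡ 35
49^3 ≡ 25
49^4 ≡ 42
49^6 ≡ 118
49^12 ≡ 66
49^13 ≡ 23
49^26 ≡ 22
49^39 ≡ 168
49^52 ≡ 146
49^78 ≡ 1
Therefore the multiplicative order of 49 modulo 169 is 78.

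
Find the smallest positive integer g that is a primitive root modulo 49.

3

φ(49) = φ(7^2) = 7·(7−1) = 42 = 2 · 3 · 7.
Test candidates g = 2, 3, … against the prime factors q ∈ {2, 3, 7} of φ(49): g is a generator iff g^(42/q) ≢ 1 for every such q.
g = 2: 2^21 ≡ 1 — hits 1, so not a primitive root.
g = 3: 3^21 ≡ 48; 3^14 ≡ 30; 3^6 ≡ 43 — none is 1, so 3 is a primitive root.
The smallest primitive root modulo 49 is 3.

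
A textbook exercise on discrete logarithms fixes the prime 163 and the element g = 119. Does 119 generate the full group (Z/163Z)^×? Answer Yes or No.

No

φ(163) = 163 − 1 = 162 = 2 · 3^4.
An element g generates (Z/163Z)^× iff g^(162/q) ≢ 1 (mod 163) for each prime q ∈ {2, 3}.
119^81 ≡ 1 (mod 163)  [q = 2: ≡ 1 ✗]
119^54 ≡ 104 (mod 163)  [q = 3: ≢ 1 ✓]
119^81 ≡ 1 shows ord(119) | 81, strictly less than φ(163); not a primitive root.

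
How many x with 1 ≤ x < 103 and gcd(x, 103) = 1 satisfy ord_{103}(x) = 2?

1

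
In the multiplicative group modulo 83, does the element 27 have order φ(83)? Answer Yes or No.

φ(83) = 83 − 1 = 82 = 2 · 41.
It suffices to check that the order of 27 is not a proper divisor of 82: compute 27^(82/q) for q ∈ {2, 41}.
27^41 ≡ 1 (mod 83)  [q = 2: ≡ 1 ✗]
27^2 ≡ 65 (mod 83)  [q = 41: ≢ 1 ✓]
27^41 ≡ 1 shows ord(27) | 41, strictly less than φ(83); not a primitive root.

No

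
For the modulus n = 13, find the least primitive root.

φ(13) = 13 − 1 = 12 = 2^2 · 3.
Test candidates g = 2, 3, … against the prime factors q ∈ {2, 3} of φ(13): g is a generator iff g^(12/q) ≢ 1 for every such q.
g = 2: 2^6 ≡ 12; 2^4 ≡ 3 — none is 1, so 2 is a primitive root.
The smallest primitive root modulo 13 is 2.

2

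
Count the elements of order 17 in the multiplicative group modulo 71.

0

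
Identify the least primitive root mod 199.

φ(199) = 199 − 1 = 198 = 2 · 3^2 · 11.
g is a primitive root iff g^(198/q) ≢ 1 (mod 199) for each prime q ∈ {2, 3, 11}.
g = 2: 2^99 ≡ 1 — hits 1, so not a primitive root.
g = 3: 3^99 ≡ 198; 3^66 ≡ 106; 3^18 ≡ 125 — none is 1, so 3 is a primitive root.
Hence the least primitive root of 199 is 3.

3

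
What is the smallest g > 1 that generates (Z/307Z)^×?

5

φ(307) = 307 − 1 = 306 = 2 · 3^2 · 17.
Test candidates g = 2, 3, … against the prime factors q ∈ {2, 3, 17} of φ(307): g is a generator iff g^(306/q) ≢ 1 for every such q.
g = 2: 2^153 ≡ 306; 2^102 ≡ 1 — hits 1, so not a primitive root.
g = 3: 3^153 ≡ 306; 3^102 ≡ 1 — hits 1, so not a primitive root.
g = 4: 4^153 ≡ 1 — hits 1, so not a primitive root.
g = 5: 5^153 ≡ 306; 5^102 ≡ 289; 5^18 ≡ 81 — none is 1, so 5 is a primitive root.
Hence the least primitive root of 307 is 5.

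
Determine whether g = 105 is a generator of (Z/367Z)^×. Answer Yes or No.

No

φ(367) = 367 − 1 = 366 = 2 · 3 · 61.
An element g generates (Z/367Z)^× iff g^(366/q) ≢ 1 (mod 367) for each prime q ∈ {2, 3, 61}.
105^183 ≡ 1 (mod 367)  [q = 2: ≡ 1 ✗]
105^122 ≡ 1 (mod 367)  [q = 3: ≡ 1 ✗]
105^6 ≡ 72 (mod 367)  [q = 61: ≢ 1 ✓]
Since 105^183 ≡ 1, the order of 105 divides 183 < 366, so 105 is not a primitive root.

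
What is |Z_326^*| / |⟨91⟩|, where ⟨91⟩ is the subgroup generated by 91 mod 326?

2

The order of 91 must divide φ(326) = φ(2)·φ(163) = 1·162 = 162 = 2 · 3^4.
Divisors of 162: 1, 2, 3, 6, 9, 18, 27, 54, 81, 162.
Evaluate successive powers at the divisors of 162:
91^1 ≡ 91 (mod 326)
91^2 ≡ 131 (mod 326)
91^3 ≡ 185 (mod 326)
91^6 ≡ 321 (mod 326)
91^9 ≡ 53 (mod 326)
91^18 ≡ 201 (mod 326)
91^27 ≡ 221 (mod 326)
91^54 ≡ 267 (mod 326)
91^81 ≡ 1 (mod 326) ✓
Thus |⟨91⟩| = ord(91) = 81.
Index = |(Z/326Z)^×| / |⟨91⟩| = 162 / 81 = 2.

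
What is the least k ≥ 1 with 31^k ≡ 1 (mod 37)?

4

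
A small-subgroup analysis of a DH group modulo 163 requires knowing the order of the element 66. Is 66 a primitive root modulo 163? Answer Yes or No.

φ(163) = 163 − 1 = 162 = 2 · 3^4.
Test 66^(162/q) mod 163 for each prime factor q of 162:
66^81 ≡ 162 (mod 163)  [q = 2: ≢ 1 ✓]
66^54 ≡ 58 (mod 163)  [q = 3: ≢ 1 ✓]
Every test exponent gives a nontrivial residue, hence 66 generates the full group.

Yes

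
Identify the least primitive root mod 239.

φ(239) = 239 − 1 = 238 = 2 · 7 · 17.
g is a primitive root iff g^(238/q) ≢ 1 (mod 239) for each prime q ∈ {2, 7, 17}.
g = 2: 2^119 ≡ 1 — hits 1, so not a primitive root.
g = 3: 3^119 ≡ 1 — hits 1, so not a primitive root.
g = 4: 4^119 ≡ 1 — hits 1, so not a primitive root.
g = 5: 5^119 ≡ 1 — hits 1, so not a primitive root.
g = 6: 6^119 ≡ 1 — hits 1, so not a primitive root.
g = 7: 7^119 ≡ 238; 7^34 ≡ 24; 7^14 ≡ 211 — none is 1, so 7 is a primitive root.
So 7 is the smallest generator of (Z/239Z)^×.

7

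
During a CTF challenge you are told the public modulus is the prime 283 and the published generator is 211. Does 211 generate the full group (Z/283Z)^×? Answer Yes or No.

φ(283) = 283 − 1 = 282 = 2 · 3 · 47.
An element g generates (Z/283Z)^× iff g^(282/q) ≢ 1 (mod 283) for each prime q ∈ {2, 3, 47}.
211^141 ≡ 1 (mod 283)  [q = 2: ≡ 1 ✗]
211^94 ≡ 44 (mod 283)  [q = 3: ≢ 1 ✓]
211^6 ≡ 275 (mod 283)  [q = 47: ≢ 1 ✓]
The check at q = 2 fails, so 211 generates a proper subgroup.

No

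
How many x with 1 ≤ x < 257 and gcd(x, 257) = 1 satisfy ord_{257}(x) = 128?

64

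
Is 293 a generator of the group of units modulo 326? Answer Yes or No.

Yes

φ(326) = φ(2)·φ(163) = 1·162 = 162 = 2 · 3^4.
An element g generates (Z/326Z)^× iff g^(162/q) ≢ 1 (mod 326) for each prime q ∈ {2, 3}.
293^81 ≡ 325 (mod 326)  [q = 2: ≢ 1 ✓]
293^54 ≡ 267 (mod 326)  [q = 3: ≢ 1 ✓]
None equal 1, so ord_326(293) = 162: 293 is a primitive root.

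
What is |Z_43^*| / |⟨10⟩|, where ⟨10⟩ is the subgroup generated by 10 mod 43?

ord(10) | φ(43) = 43 − 1 = 42 = 2 · 3 · 7.
Divisors of 42: 1, 2, 3, 6, 7, 14, 21, 42.
Evaluate successive powers at the divisors of 42:
10^1 ≡ 10
10^2 ≡ 14
10^3 ≡ 11
10^6 ≡ 35
10^7 ≡ 6
10^14 ≡ 36
10^21 ≡ 1
The order of 10 is 21, so the subgroup it generates has 21 elements.
The index is φ(43) / ord(10) = 42 / 21 = 2.

2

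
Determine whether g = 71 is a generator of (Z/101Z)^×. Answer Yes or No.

φ(101) = 101 − 1 = 100 = 2^2 · 5^2.
Test 71^(100/q) mod 101 for each prime factor q of 100:
71^50 ≡ 1 (mod 101)  [q = 2: ≡ 1 ✗]
71^20 ≡ 84 (mod 101)  [q = 5: ≢ 1 ✓]
The check at q = 2 fails, so 71 generates a proper subgroup.

No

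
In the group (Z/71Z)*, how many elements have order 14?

6

φ(71) = 71 − 1 = 70 = 2 · 5 · 7.
In a cyclic group of order 70, there are φ(d) elements of order d for each divisor d of 70, and zero for non-divisors.
14 = 2 · 7 divides 70, and φ(14) = 6.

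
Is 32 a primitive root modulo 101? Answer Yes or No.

φ(101) = 101 − 1 = 100 = 2^2 · 5^2.
It suffices to check that the order of 32 is not a proper divisor of 100: compute 32^(100/q) for q ∈ {2, 5}.
32^50 ≡ 100 (mod 101)  [q = 2: ≢ 1 ✓]
32^20 ≡ 1 (mod 101)  [q = 5: ≡ 1 ✗]
32^20 ≡ 1 shows ord(32) | 20, strictly less than φ(101); not a primitive root.

No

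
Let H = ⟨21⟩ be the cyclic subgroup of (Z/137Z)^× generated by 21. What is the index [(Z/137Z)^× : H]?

1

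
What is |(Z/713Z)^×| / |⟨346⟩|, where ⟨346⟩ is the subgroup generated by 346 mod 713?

220

ord(346) | φ(713) = φ(23·31) = (23−1)·(31−1) = 22·30 = 660 = 2^2 · 3 · 5 · 11.
Divisors of 660: 1, 2, 3, 4, 5, 6, 10, 11, 12, 15, 20, 22, 30, 33, 44, 55, 60, 66, 110, 132, 165, 220, 330, 660.
Test each divisor d:
346^1 ≡ 346 (mod 713)
346^2 ≡ 645 (mod 713)
346^3 ≡ 1 (mod 713) ✓
Thus |⟨346⟩| = ord(346) = 3.
[(Z/713Z)^× : ⟨346⟩] = 660/3 = 220.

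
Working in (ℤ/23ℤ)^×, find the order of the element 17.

22

By Lagrange's theorem, ord_23(17) divides φ(23) = 23 − 1 = 22 = 2 · 11.
Divisors of 22: 1, 2, 11, 22.
Test each divisor d:
17^1 ≡ 17
17^2 ≡ 13
17^11 ≡ 22
17^22 ≡ 1
The smallest such exponent is 22, so the order of 17 is 22.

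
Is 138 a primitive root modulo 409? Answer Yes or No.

φ(409) = 409 − 1 = 408 = 2^3 · 3 · 17.
It suffices to check that the order of 138 is not a proper divisor of 408: compute 138^(408/q) for q ∈ {2, 3, 17}.
138^204 ≡ 1 (mod 409)  [q = 2: ≡ 1 ✗]
138^136 ≡ 355 (mod 409)  [q = 3: ≢ 1 ✓]
138^24 ≡ 83 (mod 409)  [q = 17: ≢ 1 ✓]
The check at q = 2 fails, so 138 generates a proper subgroup.

No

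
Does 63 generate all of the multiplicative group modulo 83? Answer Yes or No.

φ(83) = 83 − 1 = 82 = 2 · 41.
An element g generates (Z/83Z)^× iff g^(82/q) ≢ 1 (mod 83) for each prime q ∈ {2, 41}.
63^41 ≡ 1 (mod 83)  [q = 2: ≡ 1 ✗]
63^2 ≡ 68 (mod 83)  [q = 41: ≢ 1 ✓]
Since 63^41 ≡ 1, the order of 63 divides 41 < 82, so 63 is not a primitive root.

No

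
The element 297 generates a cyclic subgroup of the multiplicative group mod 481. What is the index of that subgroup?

36

By Lagrange's theorem, ord_481(297) divides φ(481) = φ(13·37) = (13−1)·(37−1) = 12·36 = 432 = 2^4 · 3^3.
Divisors of 432: 1, 2, 3, 4, 6, 8, 9, 12, 16, 18, 24, 27, 36, 48, 54, 72, 108, 144, 216, 432.
Compute 297^d (mod 481) for the divisors d until we hit 1:
297^1 ≡ 297 (mod 481)
297^2 ≡ 186 (mod 481)
297^3 ≡ 408 (mod 481)
297^4 ≡ 445 (mod 481)
297^6 ≡ 38 (mod 481)
297^8 ≡ 334 (mod 481)
297^9 ≡ 112 (mod 481)
297^12 ≡ 1 (mod 481) ✓
So ord_481(297) = 12, hence |⟨297⟩| = 12.
Index = |(Z/481Z)^×| / |⟨297⟩| = 432 / 12 = 36.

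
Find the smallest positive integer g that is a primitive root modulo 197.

φ(197) = 197 − 1 = 196 = 2^2 · 7^2.
Test candidates g = 2, 3, … against the prime factors q ∈ {2, 7} of φ(197): g is a generator iff g^(196/q) ≢ 1 for every such q.
g = 2: 2^98 ≡ 196; 2^28 ≡ 104 — none is 1, so 2 is a primitive root.
So 2 is the smallest generator of (Z/197Z)^×.

2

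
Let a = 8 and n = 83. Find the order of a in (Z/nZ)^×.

82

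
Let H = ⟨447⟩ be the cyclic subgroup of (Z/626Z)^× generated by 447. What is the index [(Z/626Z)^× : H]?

3

The order of 447 must divide φ(626) = φ(2)·φ(313) = 1·312 = 312 = 2^3 · 3 · 13.
Divisors of 312: 1, 2, 3, 4, 6, 8, 12, 13, 24, 26, 39, 52, 78, 104, 156, 312.
Compute 447^d (mod 626) for the divisors d until we hit 1:
447^1 ≡ 447 (mod 626)
447^2 ≡ 115 (mod 626)
447^3 ≡ 73 (mod 626)
447^4 ≡ 79 (mod 626)
447^6 ≡ 321 (mod 626)
447^8 ≡ 607 (mod 626)
447^12 ≡ 377 (mod 626)
447^13 ≡ 125 (mod 626)
447^24 ≡ 27 (mod 626)
447^26 ≡ 601 (mod 626)
447^39 ≡ 5 (mod 626)
447^52 ≡ 625 (mod 626)
447^78 ≡ 25 (mod 626)
447^104 ≡ 1 (mod 626) ✓
So ord_626(447) = 104, hence |⟨447⟩| = 104.
[(Z/626Z)^× : ⟨447⟩] = 312/104 = 3.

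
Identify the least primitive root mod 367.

6

φ(367) = 367 − 1 = 366 = 2 · 3 · 61.
Test candidates g = 2, 3, … against the prime factors q ∈ {2, 3, 61} of φ(367): g is a generator iff g^(366/q) ≢ 1 for every such q.
g = 2: 2^183 ≡ 1 — hits 1, so not a primitive root.
g = 3: 3^183 ≡ 366; 3^122 ≡ 1 — hits 1, so not a primitive root.
g = 4: 4^183 ≡ 1 — hits 1, so not a primitive root.
g = 5: 5^183 ≡ 366; 5^122 ≡ 1 — hits 1, so not a primitive root.
g = 6: 6^183 ≡ 366; 6^122 ≡ 283; 6^6 ≡ 47 — none is 1, so 6 is a primitive root.
So 6 is the smallest generator of (Z/367Z)^×.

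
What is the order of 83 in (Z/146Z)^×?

8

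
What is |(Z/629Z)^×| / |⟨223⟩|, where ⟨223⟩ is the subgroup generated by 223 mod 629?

72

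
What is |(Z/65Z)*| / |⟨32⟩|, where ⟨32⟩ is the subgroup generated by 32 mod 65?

4

By Lagrange's theorem, ord_65(32) divides φ(65) = φ(5·13) = (5−1)·(13−1) = 4·12 = 48 = 2^4 · 3.
Divisors of 48: 1, 2, 3, 4, 6, 8, 12, 16, 24, 48.
Compute 32^d (mod 65) for the divisors d until we hit 1:
32^1 ≡ 32
32^2 ≡ 49
32^3 ≡ 8
32^4 ≡ 61
32^6 ≡ 64
32^8 ≡ 16
32^12 ≡ 1
So ord_65(32) = 12, hence |⟨32⟩| = 12.
[(Z/65Z)^× : ⟨32⟩] = 48/12 = 4.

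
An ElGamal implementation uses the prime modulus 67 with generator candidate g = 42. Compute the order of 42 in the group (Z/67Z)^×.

22

By Lagrange's theorem, ord_67(42) divides φ(67) = 67 − 1 = 66 = 2 · 3 · 11.
Divisors of 66: 1, 2, 3, 6, 11, 22, 33, 66.
Compute 42^d (mod 67) for the divisors d until we hit 1:
42^1 ≡ 42 (mod 67)
42^2 ≡ 22 (mod 67)
42^3 ≡ 53 (mod 67)
42^6 ≡ 62 (mod 67)
42^11 ≡ 66 (mod 67)
42^22 ≡ 1 (mod 67) ✓
Therefore the multiplicative order of 42 modulo 67 is 22.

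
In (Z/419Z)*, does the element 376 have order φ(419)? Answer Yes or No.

Yes

φ(419) = 419 − 1 = 418 = 2 · 11 · 19.
376 is a primitive root mod 419 iff 376^(φ(419)/q) ≢ 1 for every prime q | φ(419), i.e. q ∈ {2, 11, 19}.
376^209 ≡ 418 (mod 419)  [q = 2: ≢ 1 ✓]
376^38 ≡ 129 (mod 419)  [q = 11: ≢ 1 ✓]
376^22 ≡ 208 (mod 419)  [q = 19: ≢ 1 ✓]
None equal 1, so ord_419(376) = 418: 376 is a primitive root.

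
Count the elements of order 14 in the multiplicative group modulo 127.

6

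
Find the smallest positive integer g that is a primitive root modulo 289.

3

φ(289) = φ(17^2) = 17·(17−1) = 272 = 2^4 · 17.
Test candidates g = 2, 3, … against the prime factors q ∈ {2, 17} of φ(289): g is a generator iff g^(272/q) ≢ 1 for every such q.
g = 2: 2^136 ≡ 1 — hits 1, so not a primitive root.
g = 3: 3^136 ≡ 288; 3^16 ≡ 171 — none is 1, so 3 is a primitive root.
Hence the least primitive root of 289 is 3.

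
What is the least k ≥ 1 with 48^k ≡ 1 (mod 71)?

7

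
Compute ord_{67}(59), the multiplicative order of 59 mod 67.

11

By Lagrange's theorem, ord_67(59) divides φ(67) = 67 − 1 = 66 = 2 · 3 · 11.
Divisors of 66: 1, 2, 3, 6, 11, 22, 33, 66.
Compute 59^d (mod 67) for the divisors d until we hit 1:
59^1 ≡ 59 (mod 67)
59^2 ≡ 64 (mod 67)
59^3 ≡ 24 (mod 67)
59^6 ≡ 40 (mod 67)
59^11 ≡ 1 (mod 67) ✓
The smallest such exponent is 11, so the order of 59 is 11.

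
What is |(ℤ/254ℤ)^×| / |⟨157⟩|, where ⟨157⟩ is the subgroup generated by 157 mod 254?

2

The order of 157 must divide φ(254) = φ(2)·φ(127) = 1·126 = 126 = 2 · 3^2 · 7.
Divisors of 126: 1, 2, 3, 6, 7, 9, 14, 18, 21, 42, 63, 126.
Test each divisor d:
157^1 ≡ 157
157^2 ≡ 11
157^3 ≡ 203
157^6 ≡ 61
157^7 ≡ 179
157^9 ≡ 191
157^14 ≡ 37
157^18 ≡ 159
157^21 ≡ 19
157^42 ≡ 107
157^63 ≡ 1
Thus |⟨157⟩| = ord(157) = 63.
Index = |(Z/254Z)^×| / |⟨157⟩| = 126 / 63 = 2.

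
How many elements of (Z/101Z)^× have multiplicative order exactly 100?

φ(101) = 101 − 1 = 100 = 2^2 · 5^2.
Since (Z/101Z)^× is cyclic of order 100, the number of elements of order d is φ(d) when d | 100 and 0 otherwise.
100 = 2^2 · 5^2 divides 100, and φ(100) = 40.

40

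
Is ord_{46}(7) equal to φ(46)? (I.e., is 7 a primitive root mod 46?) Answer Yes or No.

Yes

φ(46) = φ(2)·φ(23) = 1·22 = 22 = 2 · 11.
Test 7^(22/q) mod 46 for each prime factor q of 22:
7^11 ≡ 45 (mod 46)  [q = 2: ≢ 1 ✓]
7^2 ≡ 3 (mod 46)  [q = 11: ≢ 1 ✓]
All checks pass, so 7 has order 22 and is a primitive root modulo 46.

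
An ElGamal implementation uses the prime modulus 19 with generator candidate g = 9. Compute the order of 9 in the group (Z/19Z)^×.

9

By Lagrange's theorem, ord_19(9) divides φ(19) = 19 − 1 = 18 = 2 · 3^2.
Divisors of 18: 1, 2, 3, 6, 9, 18.
Evaluate successive powers at the divisors of 18:
9^1 ≡ 9
9^2 ≡ 5
9^3 ≡ 7
9^6 ≡ 11
9^9 ≡ 1
Hence ord(9) = 9.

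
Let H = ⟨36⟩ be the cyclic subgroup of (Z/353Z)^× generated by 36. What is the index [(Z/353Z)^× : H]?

Since 36 ∈ (Z/353Z)^×, its order divides φ(353) = 353 − 1 = 352 = 2^5 · 11.
Divisors of 352: 1, 2, 4, 8, 11, 16, 22, 32, 44, 88, 176, 352.
Check 36^d mod 353 for each divisor in increasing order:
36^1 ≡ 36 (mod 353)
36^2 ≡ 237 (mod 353)
36^4 ≡ 42 (mod 353)
36^8 ≡ 352 (mod 353)
36^11 ≡ 293 (mod 353)
36^16 ≡ 1 (mod 353) ✓
So ord_353(36) = 16, hence |⟨36⟩| = 16.
The index is φ(353) / ord(36) = 352 / 16 = 22.

22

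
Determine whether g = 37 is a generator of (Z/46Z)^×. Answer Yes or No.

φ(46) = φ(2)·φ(23) = 1·22 = 22 = 2 · 11.
37 is a primitive root mod 46 iff 37^(φ(46)/q) ≢ 1 for every prime q | φ(46), i.e. q ∈ {2, 11}.
37^11 ≡ 45 (mod 46)  [q = 2: ≢ 1 ✓]
37^2 ≡ 35 (mod 46)  [q = 11: ≢ 1 ✓]
All checks pass, so 37 has order 22 and is a primitive root modulo 46.

Yes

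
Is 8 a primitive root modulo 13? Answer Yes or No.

No

φ(13) = 13 − 1 = 12 = 2^2 · 3.
8 is a primitive root mod 13 iff 8^(φ(13)/q) ≢ 1 for every prime q | φ(13), i.e. q ∈ {2, 3}.
8^6 ≡ 12 (mod 13)  [q = 2: ≢ 1 ✓]
8^4 ≡ 1 (mod 13)  [q = 3: ≡ 1 ✗]
8^4 ≡ 1 shows ord(8) | 4, strictly less than φ(13); not a primitive root.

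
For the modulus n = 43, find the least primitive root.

3

φ(43) = 43 − 1 = 42 = 2 · 3 · 7.
g is a primitive root iff g^(42/q) ≢ 1 (mod 43) for each prime q ∈ {2, 3, 7}.
g = 2: 2^21 ≡ 42; 2^14 ≡ 1 — hits 1, so not a primitive root.
g = 3: 3^21 ≡ 42; 3^14 ≡ 36; 3^6 ≡ 41 — none is 1, so 3 is a primitive root.
Hence the least primitive root of 43 is 3.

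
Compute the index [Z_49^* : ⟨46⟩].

2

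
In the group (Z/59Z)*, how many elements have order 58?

28

φ(59) = 59 − 1 = 58 = 2 · 29.
Since (Z/59Z)^× is cyclic of order 58, the number of elements of order d is φ(d) when d | 58 and 0 otherwise.
58 = 2 · 29 divides 58, and φ(58) = 28.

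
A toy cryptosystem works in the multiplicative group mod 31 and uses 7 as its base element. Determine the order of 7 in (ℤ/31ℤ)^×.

15

ord(7) | φ(31) = 31 − 1 = 30 = 2 · 3 · 5.
Divisors of 30: 1, 2, 3, 5, 6, 10, 15, 30.
Check 7^d mod 31 for each divisor in increasing order:
7^1 ≡ 7 (mod 31)
7^2 ≡ 18 (mod 31)
7^3 ≡ 2 (mod 31)
7^5 ≡ 5 (mod 31)
7^6 ≡ 4 (mod 31)
7^10 ≡ 25 (mod 31)
7^15 ≡ 1 (mod 31) ✓
Hence ord(7) = 15.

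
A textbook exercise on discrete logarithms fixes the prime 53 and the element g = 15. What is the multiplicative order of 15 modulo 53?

13

ord(15) | φ(53) = 53 − 1 = 52 = 2^2 · 13.
Divisors of 52: 1, 2, 4, 13, 26, 52.
Compute 15^d (mod 53) for the divisors d until we hit 1:
15^1 ≡ 15
15^2 ≡ 13
15^4 ≡ 10
15^13 ≡ 1
So ord_53(15) = 13.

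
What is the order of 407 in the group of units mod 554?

138

Since 407 ∈ (Z/554Z)^×, its order divides φ(554) = φ(2)·φ(277) = 1·276 = 276 = 2^2 · 3 · 23.
Divisors of 276: 1, 2, 3, 4, 6, 12, 23, 46, 69, 92, 138, 276.
Test each divisor d:
407^1 ≡ 407 (mod 554)
407^2 ≡ 3 (mod 554)
407^3 ≡ 113 (mod 554)
407^4 ≡ 9 (mod 554)
407^6 ≡ 27 (mod 554)
407^12 ≡ 175 (mod 554)
407^23 ≡ 161 (mod 554)
407^46 ≡ 437 (mod 554)
407^69 ≡ 553 (mod 554)
407^92 ≡ 393 (mod 554)
407^138 ≡ 1 (mod 554) ✓
Therefore the multiplicative order of 407 modulo 554 is 138.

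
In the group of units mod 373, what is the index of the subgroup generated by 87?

6

ord(87) | φ(373) = 373 − 1 = 372 = 2^2 · 3 · 31.
Divisors of 372: 1, 2, 3, 4, 6, 12, 31, 62, 93, 124, 186, 372.
Evaluate successive powers at the divisors of 372:
87^1 ≡ 87 (mod 373)
87^2 ≡ 109 (mod 373)
87^3 ≡ 158 (mod 373)
87^4 ≡ 318 (mod 373)
87^6 ≡ 346 (mod 373)
87^12 ≡ 356 (mod 373)
87^31 ≡ 372 (mod 373)
87^62 ≡ 1 (mod 373) ✓
The order of 87 is 62, so the subgroup it generates has 62 elements.
The index is φ(373) / ord(87) = 372 / 62 = 6.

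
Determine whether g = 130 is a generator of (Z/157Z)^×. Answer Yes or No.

No

φ(157) = 157 − 1 = 156 = 2^2 · 3 · 13.
It suffices to check that the order of 130 is not a proper divisor of 156: compute 130^(156/q) for q ∈ {2, 3, 13}.
130^78 ≡ 1 (mod 157)  [q = 2: ≡ 1 ✗]
130^52 ≡ 1 (mod 157)  [q = 3: ≡ 1 ✗]
130^12 ≡ 93 (mod 157)  [q = 13: ≢ 1 ✓]
The check at q = 2 fails, so 130 generates a proper subgroup.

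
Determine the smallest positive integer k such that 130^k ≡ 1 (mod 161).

By Lagrange's theorem, ord_161(130) divides φ(161) = φ(7·23) = (7−1)·(23−1) = 6·22 = 132 = 2^2 · 3 · 11.
Divisors of 132: 1, 2, 3, 4, 6, 11, 12, 22, 33, 44, 66, 132.
Test each divisor d:
130^1 ≡ 130 (mod 161)
130^2 ≡ 156 (mod 161)
130^3 ≡ 155 (mod 161)
130^4 ≡ 25 (mod 161)
130^6 ≡ 36 (mod 161)
130^11 ≡ 114 (mod 161)
130^12 ≡ 8 (mod 161)
130^22 ≡ 116 (mod 161)
130^33 ≡ 22 (mod 161)
130^44 ≡ 93 (mod 161)
130^66 ≡ 1 (mod 161) ✓
The smallest such exponent is 66, so the order of 130 is 66.

66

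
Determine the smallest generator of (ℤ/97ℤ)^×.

φ(97) = 97 − 1 = 96 = 2^5 · 3.
Test candidates g = 2, 3, … against the prime factors q ∈ {2, 3} of φ(97): g is a generator iff g^(96/q) ≢ 1 for every such q.
g = 2: 2^48 ≡ 1 — hits 1, so not a primitive root.
g = 3: 3^48 ≡ 1 — hits 1, so not a primitive root.
g = 4: 4^48 ≡ 1 — hits 1, so not a primitive root.
g = 5: 5^48 ≡ 96; 5^32 ≡ 35 — none is 1, so 5 is a primitive root.
So 5 is the smallest generator of (Z/97Z)^×.

5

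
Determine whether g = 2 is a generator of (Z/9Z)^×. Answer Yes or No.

Yes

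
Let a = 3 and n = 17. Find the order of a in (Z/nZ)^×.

16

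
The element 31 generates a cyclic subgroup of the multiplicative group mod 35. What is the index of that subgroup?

The order of 31 must divide φ(35) = φ(5·7) = (5−1)·(7−1) = 4·6 = 24 = 2^3 · 3.
Divisors of 24: 1, 2, 3, 4, 6, 8, 12, 24.
Compute 31^d (mod 35) for the divisors d until we hit 1:
31^1 ≡ 31
31^2 ≡ 16
31^3 ≡ 6
31^4 ≡ 11
31^6 ≡ 1
The order of 31 is 6, so the subgroup it generates has 6 elements.
Index = |(Z/35Z)^×| / |⟨31⟩| = 24 / 6 = 4.

4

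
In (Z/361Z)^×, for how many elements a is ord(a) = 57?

φ(361) = φ(19^2) = 19·(19−1) = 342 = 2 · 3^2 · 19.
(Z/361Z)^× is cyclic (|G| = 342); a cyclic group of order m has exactly φ(d) elements of each order d | m, and none otherwise.
57 = 3 · 19 divides 342, and φ(57) = 36.

36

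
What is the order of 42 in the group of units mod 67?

22

Since 42 ∈ (Z/67Z)^×, its order divides φ(67) = 67 − 1 = 66 = 2 · 3 · 11.
Divisors of 66: 1, 2, 3, 6, 11, 22, 33, 66.
Test each divisor d:
42^1 ≡ 42
42^2 ≡ 22
42^3 ≡ 53
42^6 ≡ 62
42^11 ≡ 66
42^22 ≡ 1
Therefore the multiplicative order of 42 modulo 67 is 22.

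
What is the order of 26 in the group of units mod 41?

40

ord(26) | φ(41) = 41 − 1 = 40 = 2^3 · 5.
Divisors of 40: 1, 2, 4, 5, 8, 10, 20, 40.
Compute 26^d (mod 41) for the divisors d until we hit 1:
26^1 ≡ 26 (mod 41)
26^2 ≡ 20 (mod 41)
26^4 ≡ 31 (mod 41)
26^5 ≡ 27 (mod 41)
26^8 ≡ 18 (mod 41)
26^10 ≡ 32 (mod 41)
26^20 ≡ 40 (mod 41)
26^40 ≡ 1 (mod 41) ✓
The smallest such exponent is 40, so the order of 26 is 40.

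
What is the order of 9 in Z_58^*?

14

ord(9) | φ(58) = φ(2)·φ(29) = 1·28 = 28 = 2^2 · 7.
Divisors of 28: 1, 2, 4, 7, 14, 28.
Check 9^d mod 58 for each divisor in increasing order:
9^1 ≡ 9
9^2 ≡ 23
9^4 ≡ 7
9^7 ≡ 57
9^14 ≡ 1
Hence ord(9) = 14.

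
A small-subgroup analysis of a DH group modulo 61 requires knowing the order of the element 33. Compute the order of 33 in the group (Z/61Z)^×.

20

ord(33) | φ(61) = 61 − 1 = 60 = 2^2 · 3 · 5.
Divisors of 60: 1, 2, 3, 4, 5, 6, 10, 12, 15, 20, 30, 60.
Compute 33^d (mod 61) for the divisors d until we hit 1:
33^1 ≡ 33 (mod 61)
33^2 ≡ 52 (mod 61)
33^3 ≡ 8 (mod 61)
33^4 ≡ 20 (mod 61)
33^5 ≡ 50 (mod 61)
33^6 ≡ 3 (mod 61)
33^10 ≡ 60 (mod 61)
33^12 ≡ 9 (mod 61)
33^15 ≡ 11 (mod 61)
33^20 ≡ 1 (mod 61) ✓
The smallest such exponent is 20, so the order of 33 is 20.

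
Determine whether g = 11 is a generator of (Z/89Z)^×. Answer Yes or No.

φ(89) = 89 − 1 = 88 = 2^3 · 11.
It suffices to check that the order of 11 is not a proper divisor of 88: compute 11^(88/q) for q ∈ {2, 11}.
11^44 ≡ 1 (mod 89)  [q = 2: ≡ 1 ✗]
11^8 ≡ 67 (mod 89)  [q = 11: ≢ 1 ✓]
Since 11^44 ≡ 1, the order of 11 divides 44 < 88, so 11 is not a primitive root.

No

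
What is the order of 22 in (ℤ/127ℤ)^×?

ord(22) | φ(127) = 127 − 1 = 126 = 2 · 3^2 · 7.
Divisors of 126: 1, 2, 3, 6, 7, 9, 14, 18, 21, 42, 63, 126.
Evaluate successive powers at the divisors of 126:
22^1 ≡ 22 (mod 127)
22^2 ≡ 103 (mod 127)
22^3 ≡ 107 (mod 127)
22^6 ≡ 19 (mod 127)
22^7 ≡ 37 (mod 127)
22^9 ≡ 1 (mod 127) ✓
The smallest such exponent is 9, so the order of 22 is 9.

9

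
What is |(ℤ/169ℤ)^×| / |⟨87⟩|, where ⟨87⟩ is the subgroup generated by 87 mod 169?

4

By Lagrange's theorem, ord_169(87) divides φ(169) = φ(13^2) = 13·(13−1) = 156 = 2^2 · 3 · 13.
Divisors of 156: 1, 2, 3, 4, 6, 12, 13, 26, 39, 52, 78, 156.
Check 87^d mod 169 for each divisor in increasing order:
87^1 ≡ 87 (mod 169)
87^2 ≡ 133 (mod 169)
87^3 ≡ 79 (mod 169)
87^4 ≡ 113 (mod 169)
87^6 ≡ 157 (mod 169)
87^12 ≡ 144 (mod 169)
87^13 ≡ 22 (mod 169)
87^26 ≡ 146 (mod 169)
87^39 ≡ 1 (mod 169) ✓
Thus |⟨87⟩| = ord(87) = 39.
Index = |(Z/169Z)^×| / |⟨87⟩| = 156 / 39 = 4.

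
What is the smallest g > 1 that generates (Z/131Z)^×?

2

φ(131) = 131 − 1 = 130 = 2 · 5 · 13.
Test candidates g = 2, 3, … against the prime factors q ∈ {2, 5, 13} of φ(131): g is a generator iff g^(130/q) ≢ 1 for every such q.
g = 2: 2^65 ≡ 130; 2^26 ≡ 53; 2^10 ≡ 107 — none is 1, so 2 is a primitive root.
So 2 is the smallest generator of (Z/131Z)^×.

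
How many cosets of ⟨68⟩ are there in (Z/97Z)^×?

By Lagrange's theorem, ord_97(68) divides φ(97) = 97 − 1 = 96 = 2^5 · 3.
Divisors of 96: 1, 2, 3, 4, 6, 8, 12, 16, 24, 32, 48, 96.
Compute 68^d (mod 97) for the divisors d until we hit 1:
68^1 ≡ 68
68^2 ≡ 65
68^3 ≡ 55
68^4 ≡ 54
68^6 ≡ 18
68^8 ≡ 6
68^12 ≡ 33
68^16 ≡ 36
68^24 ≡ 22
68^32 ≡ 35
68^48 ≡ 96
68^96 ≡ 1
The order of 68 is 96, so the subgroup it generates has 96 elements.
The index is φ(97) / ord(68) = 96 / 96 = 1.

1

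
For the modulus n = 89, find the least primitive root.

3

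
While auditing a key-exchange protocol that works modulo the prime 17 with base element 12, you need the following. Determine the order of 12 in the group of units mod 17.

16

Since 12 ∈ (Z/17Z)^×, its order divides φ(17) = 17 − 1 = 16 = 2^4.
Divisors of 16: 1, 2, 4, 8, 16.
Check 12^d mod 17 for each divisor in increasing order:
12^1 ≡ 12 (mod 17)
12^2 ≡ 8 (mod 17)
12^4 ≡ 13 (mod 17)
12^8 ≡ 16 (mod 17)
12^16 ≡ 1 (mod 17) ✓
Therefore the multiplicative order of 12 modulo 17 is 16.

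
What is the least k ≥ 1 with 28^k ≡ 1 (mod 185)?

Since 28 ∈ (Z/185Z)^×, its order divides φ(185) = φ(5·37) = (5−1)·(37−1) = 4·36 = 144 = 2^4 · 3^2.
Divisors of 144: 1, 2, 3, 4, 6, 8, 9, 12, 16, 18, 24, 36, 48, 72, 144.
Compute 28^d (mod 185) for the divisors d until we hit 1:
28^1 ≡ 28 (mod 185)
28^2 ≡ 44 (mod 185)
28^3 ≡ 122 (mod 185)
28^4 ≡ 86 (mod 185)
28^6 ≡ 84 (mod 185)
28^8 ≡ 181 (mod 185)
28^9 ≡ 73 (mod 185)
28^12 ≡ 26 (mod 185)
28^16 ≡ 16 (mod 185)
28^18 ≡ 149 (mod 185)
28^24 ≡ 121 (mod 185)
28^36 ≡ 1 (mod 185) ✓
So ord_185(28) = 36.

36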